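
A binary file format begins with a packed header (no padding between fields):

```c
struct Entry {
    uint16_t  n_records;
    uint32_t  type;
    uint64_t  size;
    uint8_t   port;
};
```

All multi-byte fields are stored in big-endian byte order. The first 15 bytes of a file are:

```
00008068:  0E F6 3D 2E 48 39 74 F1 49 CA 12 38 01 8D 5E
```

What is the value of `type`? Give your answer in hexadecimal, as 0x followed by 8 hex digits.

0x3D2E4839

`type` follows `n_records` (2 bytes), so it starts at byte offset 2 and occupies 4 bytes.
Bytes at offsets 2..5: 3D 2E 48 39.
Big-endian: lowest address holds the most-significant byte.
The bytes are already most-significant first: 0x3D2E4839.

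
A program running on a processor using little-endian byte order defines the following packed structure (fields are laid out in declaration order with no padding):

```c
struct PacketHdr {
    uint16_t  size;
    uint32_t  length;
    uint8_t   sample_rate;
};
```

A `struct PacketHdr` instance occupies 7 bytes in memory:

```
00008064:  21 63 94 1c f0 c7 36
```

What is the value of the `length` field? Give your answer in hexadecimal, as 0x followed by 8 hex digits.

`length` follows `size` (2 bytes), so it starts at byte offset 2 and occupies 4 bytes.
Bytes at offsets 2..5: 94 1C F0 C7.
Little-endian stores the least-significant byte at the lowest address.
Reassemble most-significant byte first: C7 F0 1C 94 → 0xC7F01C94.

0xC7F01C94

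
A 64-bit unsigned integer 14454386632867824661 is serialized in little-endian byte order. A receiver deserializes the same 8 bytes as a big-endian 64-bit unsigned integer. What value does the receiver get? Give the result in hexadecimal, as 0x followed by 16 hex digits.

14454386632867824661 in 64-bit hexadecimal is 0xC8984C0F5A3DC415.
Stored little-endian, the bytes at ascending addresses are 15 C4 3D 5A 0F 4C 98 C8.
Read back as big-endian, the last byte is least significant, giving 0x15C43D5A0F4C98C8.

0x15C43D5A0F4C98C8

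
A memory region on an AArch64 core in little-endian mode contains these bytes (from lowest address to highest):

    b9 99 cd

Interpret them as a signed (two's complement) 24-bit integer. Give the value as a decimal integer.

-3302983

Little-endian stores the least-significant byte at the lowest address.
Reassemble most-significant byte first: CD 99 B9 → 0xCD99B9.
Top bit is set, so as a signed 24-bit value this is 0xCD99B9 − 2^24 = -3302983.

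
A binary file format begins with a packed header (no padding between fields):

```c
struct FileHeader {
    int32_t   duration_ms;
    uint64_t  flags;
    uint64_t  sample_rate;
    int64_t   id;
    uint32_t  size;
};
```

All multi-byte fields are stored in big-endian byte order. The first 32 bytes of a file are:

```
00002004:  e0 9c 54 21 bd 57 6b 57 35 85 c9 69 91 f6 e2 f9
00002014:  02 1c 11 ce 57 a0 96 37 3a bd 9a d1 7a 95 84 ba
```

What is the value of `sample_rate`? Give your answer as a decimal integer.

`sample_rate` follows `duration_ms` (4 B), `flags` (8 B), so it starts at offset 4 + 8 = 12 and occupies 8 bytes.
Bytes at offsets 12..19: 91 F6 E2 F9 02 1C 11 CE.
Big-endian stores the most-significant byte at the lowest address.
The bytes are already most-significant first: 0x91F6E2F9021C11CE.
0x91F6E2F9021C11CE = 10517843538880500174.

10517843538880500174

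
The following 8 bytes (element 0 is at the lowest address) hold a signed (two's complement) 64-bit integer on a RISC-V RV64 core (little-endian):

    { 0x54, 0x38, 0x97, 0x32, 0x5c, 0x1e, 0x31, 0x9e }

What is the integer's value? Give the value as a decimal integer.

-7047818560523519916

Little-endian stores the least-significant byte at the lowest address.
Reassemble most-significant byte first: 9E 31 1E 5C 32 97 38 54 → 0x9E311E5C32973854.
Top bit is set, so as a signed 64-bit value this is 0x9E311E5C32973854 − 2^64 = -7047818560523519916.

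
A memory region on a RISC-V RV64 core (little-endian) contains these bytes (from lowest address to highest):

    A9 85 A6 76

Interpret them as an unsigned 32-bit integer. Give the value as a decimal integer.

In little-endian order the low byte comes first in memory.
Reassemble most-significant byte first: 76 A6 85 A9 → 0x76A685A9.
0x76A685A9 = 1990624681.

1990624681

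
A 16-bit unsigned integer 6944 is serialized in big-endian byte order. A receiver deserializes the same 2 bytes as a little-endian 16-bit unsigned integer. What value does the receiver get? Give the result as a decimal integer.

6944 in 16-bit hexadecimal is 0x1B20.
Stored big-endian, the bytes at ascending addresses are 1B 20.
Read back as little-endian, the first byte is least significant, giving 0x201B.
0x201B = 8219.

8219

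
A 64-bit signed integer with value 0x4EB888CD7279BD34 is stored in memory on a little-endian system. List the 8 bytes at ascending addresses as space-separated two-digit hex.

Split into bytes (most-significant first): 4E B8 88 CD 72 79 BD 34.
Little-endian stores the least-significant byte at the lowest address.
So at ascending addresses the bytes are 34 BD 79 72 CD 88 B8 4E.

34 BD 79 72 CD 88 B8 4E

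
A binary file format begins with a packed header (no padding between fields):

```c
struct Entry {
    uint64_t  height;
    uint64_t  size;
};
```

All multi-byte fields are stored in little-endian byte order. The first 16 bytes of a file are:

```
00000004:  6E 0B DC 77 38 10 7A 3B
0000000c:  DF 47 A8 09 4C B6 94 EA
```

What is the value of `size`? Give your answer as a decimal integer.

16903335739124107231

`size` follows `height` (8 bytes), so it starts at byte offset 8 and occupies 8 bytes.
Bytes at offsets 8..15: DF 47 A8 09 4C B6 94 EA.
Little-endian stores the least-significant byte at the lowest address.
Reassemble most-significant byte first: EA 94 B6 4C 09 A8 47 DF → 0xEA94B64C09A847DF.
0xEA94B64C09A847DF = 16903335739124107231.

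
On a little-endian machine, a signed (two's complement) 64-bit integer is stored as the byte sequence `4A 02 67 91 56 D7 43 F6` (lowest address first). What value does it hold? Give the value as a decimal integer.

-701480350133058998

In little-endian order the low byte comes first in memory.
Reassemble most-significant byte first: F6 43 D7 56 91 67 02 4A → 0xF643D7569167024A.
Top bit is set, so as a signed 64-bit value this is 0xF643D7569167024A − 2^64 = -701480350133058998.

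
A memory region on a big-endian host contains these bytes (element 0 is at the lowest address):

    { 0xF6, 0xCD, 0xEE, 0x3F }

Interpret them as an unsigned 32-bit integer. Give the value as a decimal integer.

4140691007

Big-endian: lowest address holds the most-significant byte.
The bytes are already most-significant first: 0xF6CDEE3F.
0xF6CDEE3F = 4140691007.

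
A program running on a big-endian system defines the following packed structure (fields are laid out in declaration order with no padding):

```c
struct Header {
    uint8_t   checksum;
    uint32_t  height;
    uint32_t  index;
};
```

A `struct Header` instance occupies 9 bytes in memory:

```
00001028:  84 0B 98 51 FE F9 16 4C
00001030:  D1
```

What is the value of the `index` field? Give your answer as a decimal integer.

`index` follows `checksum` (1 B), `height` (4 B), so it starts at offset 1 + 4 = 5 and occupies 4 bytes.
Bytes at offsets 5..8: F9 16 4C D1.
Big-endian: lowest address holds the most-significant byte.
The bytes are already most-significant first: 0xF9164CD1.
0xF9164CD1 = 4178988241.

4178988241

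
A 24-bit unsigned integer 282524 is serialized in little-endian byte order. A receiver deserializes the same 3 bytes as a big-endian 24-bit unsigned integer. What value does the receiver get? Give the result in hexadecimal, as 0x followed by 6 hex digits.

0x9C4F04

282524 in 24-bit hexadecimal is 0x044F9C.
Stored little-endian, the bytes at ascending addresses are 9C 4F 04.
Read back as big-endian, the last byte is least significant, giving 0x9C4F04.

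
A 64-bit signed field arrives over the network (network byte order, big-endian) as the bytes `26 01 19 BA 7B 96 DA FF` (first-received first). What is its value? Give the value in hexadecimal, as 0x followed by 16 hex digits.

In big-endian order the high byte comes first in memory.
The bytes are already most-significant first: 0x260119BA7B96DAFF.

0x260119BA7B96DAFF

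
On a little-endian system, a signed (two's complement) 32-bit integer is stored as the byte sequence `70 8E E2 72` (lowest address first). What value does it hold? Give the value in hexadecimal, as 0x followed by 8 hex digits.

Little-endian: lowest address holds the least-significant byte.
Reassemble most-significant byte first: 72 E2 8E 70 → 0x72E28E70.

0x72E28E70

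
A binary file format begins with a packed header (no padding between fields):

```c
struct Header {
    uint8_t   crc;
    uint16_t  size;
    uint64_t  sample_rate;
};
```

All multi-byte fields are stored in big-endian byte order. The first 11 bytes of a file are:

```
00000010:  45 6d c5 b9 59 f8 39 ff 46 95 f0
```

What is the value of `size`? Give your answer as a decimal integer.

28101

`size` follows `crc` (1 byte), so it starts at byte offset 1 and occupies 2 bytes.
Bytes at offsets 1..2: 6D C5.
Big-endian stores the most-significant byte at the lowest address.
The bytes are already most-significant first: 0x6DC5.
0x6DC5 = 28101.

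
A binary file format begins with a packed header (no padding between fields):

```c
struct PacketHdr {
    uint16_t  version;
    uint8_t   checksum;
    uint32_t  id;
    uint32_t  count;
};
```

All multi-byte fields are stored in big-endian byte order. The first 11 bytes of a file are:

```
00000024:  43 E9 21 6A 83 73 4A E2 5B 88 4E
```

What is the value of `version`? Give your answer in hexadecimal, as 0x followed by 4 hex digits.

`version` is the first field, at byte offset 0, occupying 2 bytes.
Bytes at offsets 0..1: 43 E9.
Big-endian stores the most-significant byte at the lowest address.
The bytes are already most-significant first: 0x43E9.

0x43E9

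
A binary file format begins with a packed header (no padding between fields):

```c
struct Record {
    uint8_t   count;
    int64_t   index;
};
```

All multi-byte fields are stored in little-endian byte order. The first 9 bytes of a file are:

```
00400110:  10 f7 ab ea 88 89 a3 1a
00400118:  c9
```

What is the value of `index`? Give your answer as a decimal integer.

-3955669511588631561

`index` follows `count` (1 byte), so it starts at byte offset 1 and occupies 8 bytes.
Bytes at offsets 1..8: F7 AB EA 88 89 A3 1A C9.
Little-endian: lowest address holds the least-significant byte.
Reassemble most-significant byte first: C9 1A A3 89 88 EA AB F7 → 0xC91AA38988EAABF7.
Top bit is set, so as a signed 64-bit value this is 0xC91AA38988EAABF7 − 2^64 = -3955669511588631561.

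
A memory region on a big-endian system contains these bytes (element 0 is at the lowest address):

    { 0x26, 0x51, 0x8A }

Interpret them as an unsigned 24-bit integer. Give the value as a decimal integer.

2511242

Big-endian: lowest address holds the most-significant byte.
The bytes are already most-significant first: 0x26518A.
0x26518A = 2511242.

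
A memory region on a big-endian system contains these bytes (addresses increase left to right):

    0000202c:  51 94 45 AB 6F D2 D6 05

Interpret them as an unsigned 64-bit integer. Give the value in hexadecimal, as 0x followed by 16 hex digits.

In big-endian order the high byte comes first in memory.
The bytes are already most-significant first: 0x519445AB6FD2D605.

0x519445AB6FD2D605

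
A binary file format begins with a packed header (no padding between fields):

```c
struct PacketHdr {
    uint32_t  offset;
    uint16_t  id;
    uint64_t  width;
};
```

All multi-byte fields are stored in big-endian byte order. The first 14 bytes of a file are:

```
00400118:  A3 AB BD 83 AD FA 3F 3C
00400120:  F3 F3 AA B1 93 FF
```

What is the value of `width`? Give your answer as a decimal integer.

4556785150858466303

`width` follows `offset` (4 B), `id` (2 B), so it starts at offset 4 + 2 = 6 and occupies 8 bytes.
Bytes at offsets 6..13: 3F 3C F3 F3 AA B1 93 FF.
Big-endian stores the most-significant byte at the lowest address.
The bytes are already most-significant first: 0x3F3CF3F3AAB193FF.
0x3F3CF3F3AAB193FF = 4556785150858466303.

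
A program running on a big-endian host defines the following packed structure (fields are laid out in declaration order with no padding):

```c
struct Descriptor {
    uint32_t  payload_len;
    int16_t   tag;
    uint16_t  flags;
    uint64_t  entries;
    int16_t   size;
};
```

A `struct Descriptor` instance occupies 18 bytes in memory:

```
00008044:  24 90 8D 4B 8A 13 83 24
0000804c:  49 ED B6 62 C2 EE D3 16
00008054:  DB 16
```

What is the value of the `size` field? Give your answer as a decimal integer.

-9450

`size` follows `payload_len` (4 B), `tag` (2 B), `flags` (2 B), `entries` (8 B), so it starts at offset 4 + 2 + 2 + 8 = 16 and occupies 2 bytes.
Bytes at offsets 16..17: DB 16.
Big-endian stores the most-significant byte at the lowest address.
The bytes are already most-significant first: 0xDB16.
Top bit is set, so as a signed 16-bit value this is 0xDB16 − 2^16 = -9450.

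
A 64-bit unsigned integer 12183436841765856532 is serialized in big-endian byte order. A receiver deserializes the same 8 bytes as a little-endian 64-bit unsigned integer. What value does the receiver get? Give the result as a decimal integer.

12183436841765856532 in 64-bit hexadecimal is 0xA9144341C8DC6514.
Stored big-endian, the bytes at ascending addresses are A9 14 43 41 C8 DC 65 14.
Read back as little-endian, the first byte is least significant, giving 0x1465DCC8414314A9.
0x1465DCC8414314A9 = 1469823606052820137.

1469823606052820137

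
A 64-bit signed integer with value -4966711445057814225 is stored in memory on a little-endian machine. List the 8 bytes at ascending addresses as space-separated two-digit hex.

2F 41 76 67 41 B2 12 BB

Two's complement of -4966711445057814225 in 64 bits: 4966711445057814225 = 0x44ED4DBE9889BED1; invert → 0xBB12B2416776412E; add 1 → 0xBB12B2416776412F.
Split into bytes (most-significant first): BB 12 B2 41 67 76 41 2F.
Little-endian: lowest address holds the least-significant byte.
So at ascending addresses the bytes are 2F 41 76 67 41 B2 12 BB.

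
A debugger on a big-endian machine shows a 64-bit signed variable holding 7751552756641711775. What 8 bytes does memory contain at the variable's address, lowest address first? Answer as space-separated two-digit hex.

7751552756641711775 in hexadecimal, padded to 64 bits, is 0x6B930C29A554469F.
Split into bytes (most-significant first): 6B 93 0C 29 A5 54 46 9F.
Big-endian: lowest address holds the most-significant byte.
So the memory order matches the most-significant-first order: 6B 93 0C 29 A5 54 46 9F.

6B 93 0C 29 A5 54 46 9F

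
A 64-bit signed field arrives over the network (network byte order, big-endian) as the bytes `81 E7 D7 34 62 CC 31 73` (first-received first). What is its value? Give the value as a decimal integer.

-9086057103200865933

In big-endian order the high byte comes first in memory.
The bytes are already most-significant first: 0x81E7D73462CC3173.
Top bit is set, so as a signed 64-bit value this is 0x81E7D73462CC3173 − 2^64 = -9086057103200865933.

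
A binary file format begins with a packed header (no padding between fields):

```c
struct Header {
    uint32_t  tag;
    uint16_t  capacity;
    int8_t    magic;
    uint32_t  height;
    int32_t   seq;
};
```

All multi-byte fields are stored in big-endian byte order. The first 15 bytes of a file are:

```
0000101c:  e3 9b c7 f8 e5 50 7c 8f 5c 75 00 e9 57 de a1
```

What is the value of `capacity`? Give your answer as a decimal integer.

58704

`capacity` follows `tag` (4 bytes), so it starts at byte offset 4 and occupies 2 bytes.
Bytes at offsets 4..5: E5 50.
Big-endian stores the most-significant byte at the lowest address.
The bytes are already most-significant first: 0xE550.
0xE550 = 58704.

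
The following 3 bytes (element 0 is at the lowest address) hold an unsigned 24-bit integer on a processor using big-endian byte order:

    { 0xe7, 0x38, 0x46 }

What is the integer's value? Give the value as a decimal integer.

15153222

Big-endian stores the most-significant byte at the lowest address.
The bytes are already most-significant first: 0xE73846.
0xE73846 = 15153222.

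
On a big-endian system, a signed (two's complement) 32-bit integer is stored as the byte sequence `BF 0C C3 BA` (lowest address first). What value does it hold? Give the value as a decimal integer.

Big-endian: lowest address holds the most-significant byte.
The bytes are already most-significant first: 0xBF0CC3BA.
Top bit is set, so as a signed 32-bit value this is 0xBF0CC3BA − 2^32 = -1089682502.

-1089682502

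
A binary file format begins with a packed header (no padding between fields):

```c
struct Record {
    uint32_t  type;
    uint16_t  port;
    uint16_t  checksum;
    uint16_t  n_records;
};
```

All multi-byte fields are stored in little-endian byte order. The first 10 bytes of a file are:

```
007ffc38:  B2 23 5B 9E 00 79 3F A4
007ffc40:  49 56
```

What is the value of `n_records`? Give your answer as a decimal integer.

`n_records` follows `type` (4 B), `port` (2 B), `checksum` (2 B), so it starts at offset 4 + 2 + 2 = 8 and occupies 2 bytes.
Bytes at offsets 8..9: 49 56.
In little-endian order the low byte comes first in memory.
Reassemble most-significant byte first: 56 49 → 0x5649.
0x5649 = 22089.

22089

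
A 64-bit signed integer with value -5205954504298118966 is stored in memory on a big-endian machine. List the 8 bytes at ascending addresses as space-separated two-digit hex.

Two's complement of -5205954504298118966 in 64 bits: 5205954504298118966 = 0x483F440A1188BF36; invert → 0xB7C0BBF5EE7740C9; add 1 → 0xB7C0BBF5EE7740CA.
Split into bytes (most-significant first): B7 C0 BB F5 EE 77 40 CA.
Big-endian stores the most-significant byte at the lowest address.
So the memory order matches the most-significant-first order: B7 C0 BB F5 EE 77 40 CA.

B7 C0 BB F5 EE 77 40 CA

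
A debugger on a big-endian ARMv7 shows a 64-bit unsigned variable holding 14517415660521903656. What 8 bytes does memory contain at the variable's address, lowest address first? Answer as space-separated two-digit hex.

C9 78 38 A0 6E 19 D6 28

14517415660521903656 in hexadecimal, padded to 64 bits, is 0xC97838A06E19D628.
Split into bytes (most-significant first): C9 78 38 A0 6E 19 D6 28.
Big-endian stores the most-significant byte at the lowest address.
So the memory order matches the most-significant-first order: C9 78 38 A0 6E 19 D6 28.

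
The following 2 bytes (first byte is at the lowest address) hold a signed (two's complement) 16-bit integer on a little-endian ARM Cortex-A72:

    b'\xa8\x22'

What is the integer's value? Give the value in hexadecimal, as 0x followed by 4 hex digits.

Little-endian: lowest address holds the least-significant byte.
Reassemble most-significant byte first: 22 A8 → 0x22A8.

0x22A8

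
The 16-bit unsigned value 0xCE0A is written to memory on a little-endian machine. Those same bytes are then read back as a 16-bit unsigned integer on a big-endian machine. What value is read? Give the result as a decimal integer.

Stored little-endian, the bytes at ascending addresses are 0A CE.
Read back as big-endian, the last byte is least significant, giving 0x0ACE.
0x0ACE = 2766.

2766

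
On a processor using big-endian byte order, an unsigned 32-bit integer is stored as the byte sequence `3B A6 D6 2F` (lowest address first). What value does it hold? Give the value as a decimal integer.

1000789551

Big-endian stores the most-significant byte at the lowest address.
The bytes are already most-significant first: 0x3BA6D62F.
0x3BA6D62F = 1000789551.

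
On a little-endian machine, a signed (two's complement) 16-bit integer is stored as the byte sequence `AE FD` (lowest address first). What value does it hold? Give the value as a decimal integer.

-594

In little-endian order the low byte comes first in memory.
Reassemble most-significant byte first: FD AE → 0xFDAE.
Top bit is set, so as a signed 16-bit value this is 0xFDAE − 2^16 = -594.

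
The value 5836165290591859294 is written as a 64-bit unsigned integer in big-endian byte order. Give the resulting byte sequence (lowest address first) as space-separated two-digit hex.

50 FE 39 69 14 31 32 5E

5836165290591859294 in hexadecimal, padded to 64 bits, is 0x50FE39691431325E.
Split into bytes (most-significant first): 50 FE 39 69 14 31 32 5E.
Big-endian stores the most-significant byte at the lowest address.
So the memory order matches the most-significant-first order: 50 FE 39 69 14 31 32 5E.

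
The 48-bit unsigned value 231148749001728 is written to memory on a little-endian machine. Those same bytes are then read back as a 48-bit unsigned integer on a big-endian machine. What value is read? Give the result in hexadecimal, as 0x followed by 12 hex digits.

231148749001728 in 48-bit hexadecimal is 0xD23A83131400.
Stored little-endian, the bytes at ascending addresses are 00 14 13 83 3A D2.
Read back as big-endian, the last byte is least significant, giving 0x001413833AD2.

0x001413833AD2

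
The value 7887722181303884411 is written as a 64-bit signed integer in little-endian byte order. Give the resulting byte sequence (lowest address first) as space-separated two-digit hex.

7B 5A 96 6F 88 D1 76 6D

7887722181303884411 in hexadecimal, padded to 64 bits, is 0x6D76D1886F965A7B.
Split into bytes (most-significant first): 6D 76 D1 88 6F 96 5A 7B.
In little-endian order the low byte comes first in memory.
So at ascending addresses the bytes are 7B 5A 96 6F 88 D1 76 6D.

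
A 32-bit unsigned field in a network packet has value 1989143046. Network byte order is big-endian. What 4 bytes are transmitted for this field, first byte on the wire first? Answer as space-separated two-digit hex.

1989143046 in hexadecimal, padded to 32 bits, is 0x768FEA06.
Split into bytes (most-significant first): 76 8F EA 06.
Big-endian: lowest address holds the most-significant byte.
So the memory order matches the most-significant-first order: 76 8F EA 06.

76 8F EA 06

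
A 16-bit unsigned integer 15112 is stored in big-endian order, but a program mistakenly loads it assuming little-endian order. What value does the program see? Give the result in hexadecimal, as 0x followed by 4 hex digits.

0x083B

15112 in 16-bit hexadecimal is 0x3B08.
Stored big-endian, the bytes at ascending addresses are 3B 08.
Read back as little-endian, the first byte is least significant, giving 0x083B.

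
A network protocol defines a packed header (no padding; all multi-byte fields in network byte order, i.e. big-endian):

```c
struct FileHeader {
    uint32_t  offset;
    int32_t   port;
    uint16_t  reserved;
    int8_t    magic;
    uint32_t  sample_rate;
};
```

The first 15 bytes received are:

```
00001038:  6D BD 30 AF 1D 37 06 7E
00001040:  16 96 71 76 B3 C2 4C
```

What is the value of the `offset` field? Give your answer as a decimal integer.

1841115311

`offset` is the first field, at byte offset 0, occupying 4 bytes.
Bytes at offsets 0..3: 6D BD 30 AF.
Big-endian stores the most-significant byte at the lowest address.
The bytes are already most-significant first: 0x6DBD30AF.
0x6DBD30AF = 1841115311.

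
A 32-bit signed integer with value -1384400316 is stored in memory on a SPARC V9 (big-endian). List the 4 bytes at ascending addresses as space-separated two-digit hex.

Two's complement of -1384400316 in 32 bits: 1384400316 = 0x528445BC; invert → 0xAD7BBA43; add 1 → 0xAD7BBA44.
Split into bytes (most-significant first): AD 7B BA 44.
In big-endian order the high byte comes first in memory.
So the memory order matches the most-significant-first order: AD 7B BA 44.

AD 7B BA 44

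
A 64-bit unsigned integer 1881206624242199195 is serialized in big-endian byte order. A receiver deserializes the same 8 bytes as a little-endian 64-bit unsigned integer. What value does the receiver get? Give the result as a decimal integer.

1881206624242199195 in 64-bit hexadecimal is 0x1A1B63752B116A9B.
Stored big-endian, the bytes at ascending addresses are 1A 1B 63 75 2B 11 6A 9B.
Read back as little-endian, the first byte is least significant, giving 0x9B6A112B75631B1A.
0x9B6A112B75631B1A = 11198782301760854810.

11198782301760854810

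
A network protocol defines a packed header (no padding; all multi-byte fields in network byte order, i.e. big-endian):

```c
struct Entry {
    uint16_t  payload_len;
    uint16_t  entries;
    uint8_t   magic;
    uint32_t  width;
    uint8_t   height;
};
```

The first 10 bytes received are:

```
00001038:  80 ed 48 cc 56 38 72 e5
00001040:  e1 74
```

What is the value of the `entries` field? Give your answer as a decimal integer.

`entries` follows `payload_len` (2 bytes), so it starts at byte offset 2 and occupies 2 bytes.
Bytes at offsets 2..3: 48 CC.
Big-endian stores the most-significant byte at the lowest address.
The bytes are already most-significant first: 0x48CC.
0x48CC = 18636.

18636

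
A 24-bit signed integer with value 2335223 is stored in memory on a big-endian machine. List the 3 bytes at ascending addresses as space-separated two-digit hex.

23 A1 F7

2335223 in hexadecimal, padded to 24 bits, is 0x23A1F7.
Split into bytes (most-significant first): 23 A1 F7.
In big-endian order the high byte comes first in memory.
So the memory order matches the most-significant-first order: 23 A1 F7.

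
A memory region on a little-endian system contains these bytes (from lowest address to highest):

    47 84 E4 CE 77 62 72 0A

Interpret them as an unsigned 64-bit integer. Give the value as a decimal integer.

Little-endian stores the least-significant byte at the lowest address.
Reassemble most-significant byte first: 0A 72 62 77 CE E4 84 47 → 0x0A726277CEE48447.
0x0A726277CEE48447 = 752772354436006983.

752772354436006983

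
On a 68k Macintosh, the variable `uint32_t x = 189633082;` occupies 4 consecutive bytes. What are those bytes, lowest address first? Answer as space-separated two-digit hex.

189633082 in hexadecimal, padded to 32 bits, is 0x0B4D923A.
Split into bytes (most-significant first): 0B 4D 92 3A.
In big-endian order the high byte comes first in memory.
So the memory order matches the most-significant-first order: 0B 4D 92 3A.

0B 4D 92 3A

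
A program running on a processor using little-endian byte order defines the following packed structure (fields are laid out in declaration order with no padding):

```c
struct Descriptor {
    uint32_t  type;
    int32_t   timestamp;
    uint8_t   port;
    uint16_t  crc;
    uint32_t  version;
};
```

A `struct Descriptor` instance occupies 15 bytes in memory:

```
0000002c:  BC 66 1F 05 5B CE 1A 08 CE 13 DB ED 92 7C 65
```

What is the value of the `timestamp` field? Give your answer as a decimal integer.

`timestamp` follows `type` (4 bytes), so it starts at byte offset 4 and occupies 4 bytes.
Bytes at offsets 4..7: 5B CE 1A 08.
In little-endian order the low byte comes first in memory.
Reassemble most-significant byte first: 08 1A CE 5B → 0x081ACE5B.
0x081ACE5B = 135974491.

135974491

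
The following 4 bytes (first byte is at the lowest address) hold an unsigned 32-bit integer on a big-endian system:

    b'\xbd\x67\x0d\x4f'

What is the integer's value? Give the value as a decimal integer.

3177647439

In big-endian order the high byte comes first in memory.
The bytes are already most-significant first: 0xBD670D4F.
0xBD670D4F = 3177647439.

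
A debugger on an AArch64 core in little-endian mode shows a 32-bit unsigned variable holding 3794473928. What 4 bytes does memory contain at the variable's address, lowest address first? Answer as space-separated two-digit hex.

3794473928 in hexadecimal, padded to 32 bits, is 0xE22B13C8.
Split into bytes (most-significant first): E2 2B 13 C8.
Little-endian: lowest address holds the least-significant byte.
So at ascending addresses the bytes are C8 13 2B E2.

C8 13 2B E2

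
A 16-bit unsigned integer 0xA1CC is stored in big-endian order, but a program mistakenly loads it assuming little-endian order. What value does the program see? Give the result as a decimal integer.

Stored big-endian, the bytes at ascending addresses are A1 CC.
Read back as little-endian, the first byte is least significant, giving 0xCCA1.
0xCCA1 = 52385.

52385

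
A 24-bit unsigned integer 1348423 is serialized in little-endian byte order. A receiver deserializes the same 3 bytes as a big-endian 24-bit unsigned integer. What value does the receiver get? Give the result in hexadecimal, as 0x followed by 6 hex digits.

0x479314

1348423 in 24-bit hexadecimal is 0x149347.
Stored little-endian, the bytes at ascending addresses are 47 93 14.
Read back as big-endian, the last byte is least significant, giving 0x479314.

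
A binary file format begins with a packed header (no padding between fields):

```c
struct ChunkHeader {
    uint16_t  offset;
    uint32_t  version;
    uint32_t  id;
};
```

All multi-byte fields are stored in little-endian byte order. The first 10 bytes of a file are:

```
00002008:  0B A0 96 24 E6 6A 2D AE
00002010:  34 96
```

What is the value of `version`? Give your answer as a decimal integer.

`version` follows `offset` (2 bytes), so it starts at byte offset 2 and occupies 4 bytes.
Bytes at offsets 2..5: 96 24 E6 6A.
Little-endian: lowest address holds the least-significant byte.
Reassemble most-significant byte first: 6A E6 24 96 → 0x6AE62496.
0x6AE62496 = 1793467542.

1793467542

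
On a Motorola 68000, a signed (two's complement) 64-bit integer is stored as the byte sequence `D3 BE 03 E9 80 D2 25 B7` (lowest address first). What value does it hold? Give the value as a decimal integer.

-3189107184708213321

In big-endian order the high byte comes first in memory.
The bytes are already most-significant first: 0xD3BE03E980D225B7.
Top bit is set, so as a signed 64-bit value this is 0xD3BE03E980D225B7 − 2^64 = -3189107184708213321.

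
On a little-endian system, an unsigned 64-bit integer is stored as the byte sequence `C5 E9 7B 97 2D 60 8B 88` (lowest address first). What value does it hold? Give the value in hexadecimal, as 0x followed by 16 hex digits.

0x888B602D977BE9C5

Little-endian stores the least-significant byte at the lowest address.
Reassemble most-significant byte first: 88 8B 60 2D 97 7B E9 C5 → 0x888B602D977BE9C5.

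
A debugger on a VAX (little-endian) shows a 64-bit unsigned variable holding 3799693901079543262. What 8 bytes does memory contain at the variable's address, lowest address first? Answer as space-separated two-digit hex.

3799693901079543262 in hexadecimal, padded to 64 bits, is 0x34BB3978AD107DDE.
Split into bytes (most-significant first): 34 BB 39 78 AD 10 7D DE.
Little-endian: lowest address holds the least-significant byte.
So at ascending addresses the bytes are DE 7D 10 AD 78 39 BB 34.

DE 7D 10 AD 78 39 BB 34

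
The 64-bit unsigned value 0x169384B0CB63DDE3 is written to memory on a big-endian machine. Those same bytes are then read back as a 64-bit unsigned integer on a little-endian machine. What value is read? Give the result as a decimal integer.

16419389542953685782

Stored big-endian, the bytes at ascending addresses are 16 93 84 B0 CB 63 DD E3.
Read back as little-endian, the first byte is least significant, giving 0xE3DD63CBB0849316.
0xE3DD63CBB0849316 = 16419389542953685782.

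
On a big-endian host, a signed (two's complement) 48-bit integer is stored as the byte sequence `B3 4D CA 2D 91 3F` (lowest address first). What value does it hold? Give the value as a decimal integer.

-84328290873025

Big-endian: lowest address holds the most-significant byte.
The bytes are already most-significant first: 0xB34DCA2D913F.
Top bit is set, so as a signed 48-bit value this is 0xB34DCA2D913F − 2^48 = -84328290873025.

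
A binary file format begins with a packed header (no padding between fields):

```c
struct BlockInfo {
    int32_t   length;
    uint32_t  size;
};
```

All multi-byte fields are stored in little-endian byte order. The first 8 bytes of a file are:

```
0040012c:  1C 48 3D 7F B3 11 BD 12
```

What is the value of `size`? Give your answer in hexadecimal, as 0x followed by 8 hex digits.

`size` follows `length` (4 bytes), so it starts at byte offset 4 and occupies 4 bytes.
Bytes at offsets 4..7: B3 11 BD 12.
Little-endian: lowest address holds the least-significant byte.
Reassemble most-significant byte first: 12 BD 11 B3 → 0x12BD11B3.

0x12BD11B3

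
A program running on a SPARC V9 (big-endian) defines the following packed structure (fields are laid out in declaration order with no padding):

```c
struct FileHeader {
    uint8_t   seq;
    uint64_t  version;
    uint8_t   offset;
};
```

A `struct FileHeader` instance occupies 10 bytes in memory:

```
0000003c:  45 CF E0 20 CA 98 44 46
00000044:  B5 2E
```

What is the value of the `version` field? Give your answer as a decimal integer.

14979008415144363701

`version` follows `seq` (1 byte), so it starts at byte offset 1 and occupies 8 bytes.
Bytes at offsets 1..8: CF E0 20 CA 98 44 46 B5.
Big-endian: lowest address holds the most-significant byte.
The bytes are already most-significant first: 0xCFE020CA984446B5.
0xCFE020CA984446B5 = 14979008415144363701.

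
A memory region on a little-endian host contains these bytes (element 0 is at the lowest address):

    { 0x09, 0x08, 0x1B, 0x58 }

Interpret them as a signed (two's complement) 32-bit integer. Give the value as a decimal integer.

In little-endian order the low byte comes first in memory.
Reassemble most-significant byte first: 58 1B 08 09 → 0x581B0809.
0x581B0809 = 1478166537.

1478166537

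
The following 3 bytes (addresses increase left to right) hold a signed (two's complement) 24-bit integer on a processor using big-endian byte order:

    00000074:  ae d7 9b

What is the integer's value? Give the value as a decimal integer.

In big-endian order the high byte comes first in memory.
The bytes are already most-significant first: 0xAED79B.
Top bit is set, so as a signed 24-bit value this is 0xAED79B − 2^24 = -5318757.

-5318757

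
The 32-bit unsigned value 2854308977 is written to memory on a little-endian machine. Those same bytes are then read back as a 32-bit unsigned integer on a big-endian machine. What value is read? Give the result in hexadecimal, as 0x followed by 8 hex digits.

2854308977 in 32-bit hexadecimal is 0xAA214C71.
Stored little-endian, the bytes at ascending addresses are 71 4C 21 AA.
Read back as big-endian, the last byte is least significant, giving 0x714C21AA.

0x714C21AA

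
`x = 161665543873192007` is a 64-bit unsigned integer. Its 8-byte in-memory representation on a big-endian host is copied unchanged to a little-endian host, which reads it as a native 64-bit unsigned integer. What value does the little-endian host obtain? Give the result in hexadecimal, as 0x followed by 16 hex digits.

0x4760FBA2F4593E02

161665543873192007 in 64-bit hexadecimal is 0x023E59F4A2FB6047.
Stored big-endian, the bytes at ascending addresses are 02 3E 59 F4 A2 FB 60 47.
Read back as little-endian, the first byte is least significant, giving 0x4760FBA2F4593E02.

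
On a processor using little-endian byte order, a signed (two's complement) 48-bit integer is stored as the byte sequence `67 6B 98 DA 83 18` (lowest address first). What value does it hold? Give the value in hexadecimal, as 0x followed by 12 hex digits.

0x1883DA986B67

In little-endian order the low byte comes first in memory.
Reassemble most-significant byte first: 18 83 DA 98 6B 67 → 0x1883DA986B67.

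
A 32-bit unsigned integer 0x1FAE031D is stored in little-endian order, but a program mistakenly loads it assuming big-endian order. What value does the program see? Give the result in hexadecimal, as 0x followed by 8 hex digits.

Stored little-endian, the bytes at ascending addresses are 1D 03 AE 1F.
Read back as big-endian, the last byte is least significant, giving 0x1D03AE1F.

0x1D03AE1F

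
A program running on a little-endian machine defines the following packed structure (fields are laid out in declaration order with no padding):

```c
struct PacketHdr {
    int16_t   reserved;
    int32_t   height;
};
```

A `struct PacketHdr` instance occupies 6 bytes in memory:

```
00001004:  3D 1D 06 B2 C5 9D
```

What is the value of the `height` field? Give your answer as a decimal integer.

-1647988218

`height` follows `reserved` (2 bytes), so it starts at byte offset 2 and occupies 4 bytes.
Bytes at offsets 2..5: 06 B2 C5 9D.
In little-endian order the low byte comes first in memory.
Reassemble most-significant byte first: 9D C5 B2 06 → 0x9DC5B206.
Top bit is set, so as a signed 32-bit value this is 0x9DC5B206 − 2^32 = -1647988218.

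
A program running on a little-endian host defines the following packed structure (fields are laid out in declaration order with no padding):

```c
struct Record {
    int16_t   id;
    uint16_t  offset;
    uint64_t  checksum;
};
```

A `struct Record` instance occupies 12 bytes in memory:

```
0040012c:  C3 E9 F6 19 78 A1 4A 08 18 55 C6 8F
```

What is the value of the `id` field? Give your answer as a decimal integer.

`id` is the first field, at byte offset 0, occupying 2 bytes.
Bytes at offsets 0..1: C3 E9.
Little-endian stores the least-significant byte at the lowest address.
Reassemble most-significant byte first: E9 C3 → 0xE9C3.
Top bit is set, so as a signed 16-bit value this is 0xE9C3 − 2^16 = -5693.

-5693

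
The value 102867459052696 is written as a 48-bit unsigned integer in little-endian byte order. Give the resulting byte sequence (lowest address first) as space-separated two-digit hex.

102867459052696 in hexadecimal, padded to 48 bits, is 0x5D8EB25B1498.
Split into bytes (most-significant first): 5D 8E B2 5B 14 98.
Little-endian: lowest address holds the least-significant byte.
So at ascending addresses the bytes are 98 14 5B B2 8E 5D.

98 14 5B B2 8E 5D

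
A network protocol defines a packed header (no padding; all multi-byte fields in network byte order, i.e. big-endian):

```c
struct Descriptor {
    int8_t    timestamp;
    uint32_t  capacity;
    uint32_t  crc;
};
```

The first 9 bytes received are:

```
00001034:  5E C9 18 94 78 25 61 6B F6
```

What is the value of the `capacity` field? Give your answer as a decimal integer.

3373831288

`capacity` follows `timestamp` (1 byte), so it starts at byte offset 1 and occupies 4 bytes.
Bytes at offsets 1..4: C9 18 94 78.
In big-endian order the high byte comes first in memory.
The bytes are already most-significant first: 0xC9189478.
0xC9189478 = 3373831288.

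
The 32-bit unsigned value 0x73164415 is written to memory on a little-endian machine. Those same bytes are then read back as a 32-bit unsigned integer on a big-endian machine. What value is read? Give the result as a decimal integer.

Stored little-endian, the bytes at ascending addresses are 15 44 16 73.
Read back as big-endian, the last byte is least significant, giving 0x15441673.
0x15441673 = 356783731.

356783731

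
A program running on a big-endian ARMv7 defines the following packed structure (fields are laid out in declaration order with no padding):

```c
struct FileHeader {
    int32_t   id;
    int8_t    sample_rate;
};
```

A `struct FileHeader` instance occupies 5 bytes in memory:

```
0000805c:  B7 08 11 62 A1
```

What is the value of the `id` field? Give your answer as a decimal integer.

-1224208030

`id` is the first field, at byte offset 0, occupying 4 bytes.
Bytes at offsets 0..3: B7 08 11 62.
Big-endian stores the most-significant byte at the lowest address.
The bytes are already most-significant first: 0xB7081162.
Top bit is set, so as a signed 32-bit value this is 0xB7081162 − 2^32 = -1224208030.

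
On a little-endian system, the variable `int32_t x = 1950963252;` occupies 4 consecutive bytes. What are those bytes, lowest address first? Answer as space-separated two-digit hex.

34 56 49 74

1950963252 in hexadecimal, padded to 32 bits, is 0x74495634.
Split into bytes (most-significant first): 74 49 56 34.
Little-endian: lowest address holds the least-significant byte.
So at ascending addresses the bytes are 34 56 49 74.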